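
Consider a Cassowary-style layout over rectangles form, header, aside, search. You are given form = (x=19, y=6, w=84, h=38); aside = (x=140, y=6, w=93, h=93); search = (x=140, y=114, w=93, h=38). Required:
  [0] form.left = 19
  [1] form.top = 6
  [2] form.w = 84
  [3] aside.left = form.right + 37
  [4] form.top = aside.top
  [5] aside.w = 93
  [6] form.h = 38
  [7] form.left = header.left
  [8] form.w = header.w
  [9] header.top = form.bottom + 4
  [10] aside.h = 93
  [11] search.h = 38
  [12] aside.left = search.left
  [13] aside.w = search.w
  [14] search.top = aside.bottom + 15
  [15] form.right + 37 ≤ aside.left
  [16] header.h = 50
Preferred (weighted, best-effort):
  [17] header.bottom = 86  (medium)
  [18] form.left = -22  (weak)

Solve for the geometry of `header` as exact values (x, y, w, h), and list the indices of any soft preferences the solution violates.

header = (x=19, y=48, w=84, h=50)
violated soft preferences: 17, 18

1. header.x = 19  [form.left = header.left]
2. header.w = 84  [form.w = header.w]
3. header.y = 48  [header.top = form.bottom + 4]
4. header.h = 50  [header.h = 50]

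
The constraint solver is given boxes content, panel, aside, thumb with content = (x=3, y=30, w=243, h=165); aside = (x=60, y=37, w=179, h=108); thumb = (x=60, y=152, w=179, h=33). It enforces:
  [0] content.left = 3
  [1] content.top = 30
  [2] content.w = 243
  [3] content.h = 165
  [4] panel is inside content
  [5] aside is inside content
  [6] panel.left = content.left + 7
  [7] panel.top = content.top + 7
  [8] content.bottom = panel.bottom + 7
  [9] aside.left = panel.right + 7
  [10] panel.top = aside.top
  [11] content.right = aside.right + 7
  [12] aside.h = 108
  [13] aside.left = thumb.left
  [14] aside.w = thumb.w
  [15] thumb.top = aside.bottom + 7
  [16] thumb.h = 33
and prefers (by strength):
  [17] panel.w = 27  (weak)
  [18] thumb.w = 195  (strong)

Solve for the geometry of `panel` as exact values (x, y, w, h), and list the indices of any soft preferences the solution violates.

1. panel.x = 10  [panel.left = content.left + 7]
2. panel.y = 37  [panel.top = content.top + 7]
3. panel.h = 151  [content.bottom = panel.bottom + 7]
4. panel.w = 43  [aside.left = panel.right + 7]

panel = (x=10, y=37, w=43, h=151)
violated soft preferences: 17, 18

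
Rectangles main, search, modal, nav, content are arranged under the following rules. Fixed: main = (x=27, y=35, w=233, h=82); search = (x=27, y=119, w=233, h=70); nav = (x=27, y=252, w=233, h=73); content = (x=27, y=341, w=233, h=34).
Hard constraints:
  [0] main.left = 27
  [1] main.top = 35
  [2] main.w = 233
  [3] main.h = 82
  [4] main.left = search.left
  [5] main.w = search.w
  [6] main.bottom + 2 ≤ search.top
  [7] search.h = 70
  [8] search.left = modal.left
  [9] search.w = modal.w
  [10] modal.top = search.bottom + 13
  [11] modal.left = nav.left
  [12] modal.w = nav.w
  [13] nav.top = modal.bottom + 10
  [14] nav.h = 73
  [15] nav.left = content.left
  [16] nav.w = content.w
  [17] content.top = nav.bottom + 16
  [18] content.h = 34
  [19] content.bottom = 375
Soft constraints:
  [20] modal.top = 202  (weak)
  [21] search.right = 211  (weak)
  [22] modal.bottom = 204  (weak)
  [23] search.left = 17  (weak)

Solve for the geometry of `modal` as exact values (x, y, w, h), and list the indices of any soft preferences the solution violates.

1. modal.x = 27  [search.left = modal.left]
2. modal.w = 233  [search.w = modal.w]
3. modal.y = 202  [modal.top = search.bottom + 13]
4. modal.h = 40  [nav.top = modal.bottom + 10]

modal = (x=27, y=202, w=233, h=40)
violated soft preferences: 21, 22, 23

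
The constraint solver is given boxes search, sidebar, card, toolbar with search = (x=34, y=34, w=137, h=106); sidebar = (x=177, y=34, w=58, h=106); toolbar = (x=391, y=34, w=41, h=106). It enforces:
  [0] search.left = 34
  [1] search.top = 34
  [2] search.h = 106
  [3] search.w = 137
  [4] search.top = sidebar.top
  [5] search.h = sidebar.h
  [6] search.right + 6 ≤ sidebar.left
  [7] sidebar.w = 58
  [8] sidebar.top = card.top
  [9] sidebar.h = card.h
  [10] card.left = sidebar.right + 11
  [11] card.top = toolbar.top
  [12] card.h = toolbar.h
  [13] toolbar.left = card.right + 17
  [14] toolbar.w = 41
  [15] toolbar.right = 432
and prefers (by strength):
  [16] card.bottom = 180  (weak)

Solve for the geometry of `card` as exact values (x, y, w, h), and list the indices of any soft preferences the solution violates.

card = (x=246, y=34, w=128, h=106)
violated soft preferences: 16

1. card.y = 34  [sidebar.top = card.top]
2. card.h = 106  [sidebar.h = card.h]
3. card.x = 246  [card.left = sidebar.right + 11]
4. card.w = 128  [toolbar.left = card.right + 17]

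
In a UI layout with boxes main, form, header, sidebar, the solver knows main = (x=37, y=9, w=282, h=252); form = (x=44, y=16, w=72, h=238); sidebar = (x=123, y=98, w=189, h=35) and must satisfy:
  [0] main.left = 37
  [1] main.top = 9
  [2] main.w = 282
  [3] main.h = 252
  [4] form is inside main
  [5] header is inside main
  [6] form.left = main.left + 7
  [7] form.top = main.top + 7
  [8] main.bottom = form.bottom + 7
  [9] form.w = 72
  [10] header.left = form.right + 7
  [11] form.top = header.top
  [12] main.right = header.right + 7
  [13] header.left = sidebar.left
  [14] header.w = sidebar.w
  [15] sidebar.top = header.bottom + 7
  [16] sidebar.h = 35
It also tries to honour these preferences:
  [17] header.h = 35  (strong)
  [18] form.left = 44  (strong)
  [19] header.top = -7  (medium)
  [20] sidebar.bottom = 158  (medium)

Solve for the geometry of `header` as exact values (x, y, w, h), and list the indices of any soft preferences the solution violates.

1. header.x = 123  [header.left = form.right + 7]
2. header.y = 16  [form.top = header.top]
3. header.w = 189  [main.right = header.right + 7]
4. header.h = 75  [sidebar.top = header.bottom + 7]

header = (x=123, y=16, w=189, h=75)
violated soft preferences: 17, 19, 20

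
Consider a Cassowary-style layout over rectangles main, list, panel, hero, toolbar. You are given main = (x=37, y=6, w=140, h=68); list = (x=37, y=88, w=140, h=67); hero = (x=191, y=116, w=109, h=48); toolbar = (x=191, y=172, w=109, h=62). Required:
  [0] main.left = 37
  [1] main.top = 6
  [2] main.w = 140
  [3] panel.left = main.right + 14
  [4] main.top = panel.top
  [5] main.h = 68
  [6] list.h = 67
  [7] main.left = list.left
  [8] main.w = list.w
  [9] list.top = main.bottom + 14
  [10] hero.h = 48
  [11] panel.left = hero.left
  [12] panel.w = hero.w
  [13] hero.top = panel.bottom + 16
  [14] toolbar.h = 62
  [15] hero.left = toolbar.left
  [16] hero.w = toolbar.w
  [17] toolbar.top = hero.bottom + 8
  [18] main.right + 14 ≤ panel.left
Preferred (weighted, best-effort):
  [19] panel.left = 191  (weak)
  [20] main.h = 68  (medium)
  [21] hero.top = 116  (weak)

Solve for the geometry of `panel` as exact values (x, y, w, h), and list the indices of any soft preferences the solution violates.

1. panel.x = 191  [panel.left = main.right + 14]
2. panel.y = 6  [main.top = panel.top]
3. panel.w = 109  [panel.w = hero.w]
4. panel.h = 94  [hero.top = panel.bottom + 16]

panel = (x=191, y=6, w=109, h=94)
violated soft preferences: none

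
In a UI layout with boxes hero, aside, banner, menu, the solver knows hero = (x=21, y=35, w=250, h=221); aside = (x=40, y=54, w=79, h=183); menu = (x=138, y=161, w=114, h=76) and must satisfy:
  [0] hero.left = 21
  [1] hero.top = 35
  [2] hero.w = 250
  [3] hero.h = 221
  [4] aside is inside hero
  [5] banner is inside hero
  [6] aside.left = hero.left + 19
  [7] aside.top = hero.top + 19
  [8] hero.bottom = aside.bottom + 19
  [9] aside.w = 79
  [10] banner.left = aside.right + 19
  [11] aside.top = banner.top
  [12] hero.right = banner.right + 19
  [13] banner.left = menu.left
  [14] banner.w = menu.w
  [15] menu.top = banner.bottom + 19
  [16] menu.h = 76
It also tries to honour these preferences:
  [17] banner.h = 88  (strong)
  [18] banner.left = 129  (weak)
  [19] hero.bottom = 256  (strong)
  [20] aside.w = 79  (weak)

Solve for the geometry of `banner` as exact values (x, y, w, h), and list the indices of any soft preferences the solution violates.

1. banner.x = 138  [banner.left = aside.right + 19]
2. banner.y = 54  [aside.top = banner.top]
3. banner.w = 114  [hero.right = banner.right + 19]
4. banner.h = 88  [menu.top = banner.bottom + 19]

banner = (x=138, y=54, w=114, h=88)
violated soft preferences: 18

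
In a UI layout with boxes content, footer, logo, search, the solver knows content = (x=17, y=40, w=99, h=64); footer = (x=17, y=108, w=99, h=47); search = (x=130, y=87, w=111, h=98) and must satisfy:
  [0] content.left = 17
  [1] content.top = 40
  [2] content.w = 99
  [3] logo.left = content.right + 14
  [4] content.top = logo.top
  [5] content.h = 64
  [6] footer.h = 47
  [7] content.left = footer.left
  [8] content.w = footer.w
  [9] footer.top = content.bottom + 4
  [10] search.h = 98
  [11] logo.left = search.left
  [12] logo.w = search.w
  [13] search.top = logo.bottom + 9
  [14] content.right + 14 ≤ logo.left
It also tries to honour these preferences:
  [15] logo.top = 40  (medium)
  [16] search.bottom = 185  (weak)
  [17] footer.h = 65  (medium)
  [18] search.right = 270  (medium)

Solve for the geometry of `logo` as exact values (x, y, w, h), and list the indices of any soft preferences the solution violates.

logo = (x=130, y=40, w=111, h=38)
violated soft preferences: 17, 18

1. logo.x = 130  [logo.left = content.right + 14]
2. logo.y = 40  [content.top = logo.top]
3. logo.w = 111  [logo.w = search.w]
4. logo.h = 38  [search.top = logo.bottom + 9]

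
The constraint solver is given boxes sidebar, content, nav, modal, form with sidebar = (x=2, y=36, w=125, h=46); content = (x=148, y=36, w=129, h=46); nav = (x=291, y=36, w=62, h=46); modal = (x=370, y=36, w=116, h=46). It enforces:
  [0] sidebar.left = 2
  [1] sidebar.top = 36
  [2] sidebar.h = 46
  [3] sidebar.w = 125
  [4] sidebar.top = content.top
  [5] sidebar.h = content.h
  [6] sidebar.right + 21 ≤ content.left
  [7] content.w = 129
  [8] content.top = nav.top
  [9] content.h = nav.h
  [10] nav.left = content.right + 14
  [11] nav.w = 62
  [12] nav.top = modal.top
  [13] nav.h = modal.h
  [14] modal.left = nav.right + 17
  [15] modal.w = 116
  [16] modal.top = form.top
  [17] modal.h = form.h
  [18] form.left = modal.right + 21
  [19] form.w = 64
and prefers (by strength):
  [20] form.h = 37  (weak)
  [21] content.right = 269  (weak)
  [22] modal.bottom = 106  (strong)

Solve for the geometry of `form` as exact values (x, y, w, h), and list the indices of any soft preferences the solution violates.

1. form.y = 36  [modal.top = form.top]
2. form.h = 46  [modal.h = form.h]
3. form.x = 507  [form.left = modal.right + 21]
4. form.w = 64  [form.w = 64]

form = (x=507, y=36, w=64, h=46)
violated soft preferences: 20, 21, 22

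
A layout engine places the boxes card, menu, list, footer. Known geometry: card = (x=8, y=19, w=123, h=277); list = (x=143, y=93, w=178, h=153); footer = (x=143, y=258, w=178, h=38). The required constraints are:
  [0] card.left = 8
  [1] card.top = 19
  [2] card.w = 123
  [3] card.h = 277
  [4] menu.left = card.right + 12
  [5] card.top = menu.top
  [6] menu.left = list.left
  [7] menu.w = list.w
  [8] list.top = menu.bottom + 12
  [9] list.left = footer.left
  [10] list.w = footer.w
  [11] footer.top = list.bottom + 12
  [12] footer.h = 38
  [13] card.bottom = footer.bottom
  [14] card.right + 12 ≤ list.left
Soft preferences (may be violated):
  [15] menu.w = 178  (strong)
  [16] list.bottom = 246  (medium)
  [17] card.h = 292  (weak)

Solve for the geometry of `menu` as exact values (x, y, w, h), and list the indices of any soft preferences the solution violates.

1. menu.x = 143  [menu.left = card.right + 12]
2. menu.y = 19  [card.top = menu.top]
3. menu.w = 178  [menu.w = list.w]
4. menu.h = 62  [list.top = menu.bottom + 12]

menu = (x=143, y=19, w=178, h=62)
violated soft preferences: 17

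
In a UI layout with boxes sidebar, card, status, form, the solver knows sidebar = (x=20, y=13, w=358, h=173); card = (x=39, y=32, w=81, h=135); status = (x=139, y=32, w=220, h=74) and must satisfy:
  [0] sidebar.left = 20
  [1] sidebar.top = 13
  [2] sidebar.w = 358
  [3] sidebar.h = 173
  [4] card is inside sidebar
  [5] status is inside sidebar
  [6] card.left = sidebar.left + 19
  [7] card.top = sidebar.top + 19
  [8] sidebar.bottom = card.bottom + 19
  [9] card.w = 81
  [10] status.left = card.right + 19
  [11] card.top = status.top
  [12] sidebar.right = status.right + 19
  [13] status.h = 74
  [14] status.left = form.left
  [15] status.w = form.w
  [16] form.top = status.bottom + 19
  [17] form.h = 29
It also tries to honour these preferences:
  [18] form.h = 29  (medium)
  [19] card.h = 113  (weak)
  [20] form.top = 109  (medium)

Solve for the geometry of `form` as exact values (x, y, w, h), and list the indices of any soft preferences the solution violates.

1. form.x = 139  [status.left = form.left]
2. form.w = 220  [status.w = form.w]
3. form.y = 125  [form.top = status.bottom + 19]
4. form.h = 29  [form.h = 29]

form = (x=139, y=125, w=220, h=29)
violated soft preferences: 19, 20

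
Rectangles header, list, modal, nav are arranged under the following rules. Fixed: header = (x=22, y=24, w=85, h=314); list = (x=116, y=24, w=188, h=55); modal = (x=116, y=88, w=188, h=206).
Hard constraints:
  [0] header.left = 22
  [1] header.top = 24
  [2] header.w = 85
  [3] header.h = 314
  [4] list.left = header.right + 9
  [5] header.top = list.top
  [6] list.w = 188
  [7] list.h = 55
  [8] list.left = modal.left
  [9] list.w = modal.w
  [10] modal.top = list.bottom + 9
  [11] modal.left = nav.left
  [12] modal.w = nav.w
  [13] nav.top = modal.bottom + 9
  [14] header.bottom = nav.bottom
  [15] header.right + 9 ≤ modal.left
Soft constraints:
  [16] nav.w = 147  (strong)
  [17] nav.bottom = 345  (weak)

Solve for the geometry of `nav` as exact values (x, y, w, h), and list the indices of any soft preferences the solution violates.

nav = (x=116, y=303, w=188, h=35)
violated soft preferences: 16, 17

1. nav.x = 116  [modal.left = nav.left]
2. nav.w = 188  [modal.w = nav.w]
3. nav.y = 303  [nav.top = modal.bottom + 9]
4. nav.h = 35  [header.bottom = nav.bottom]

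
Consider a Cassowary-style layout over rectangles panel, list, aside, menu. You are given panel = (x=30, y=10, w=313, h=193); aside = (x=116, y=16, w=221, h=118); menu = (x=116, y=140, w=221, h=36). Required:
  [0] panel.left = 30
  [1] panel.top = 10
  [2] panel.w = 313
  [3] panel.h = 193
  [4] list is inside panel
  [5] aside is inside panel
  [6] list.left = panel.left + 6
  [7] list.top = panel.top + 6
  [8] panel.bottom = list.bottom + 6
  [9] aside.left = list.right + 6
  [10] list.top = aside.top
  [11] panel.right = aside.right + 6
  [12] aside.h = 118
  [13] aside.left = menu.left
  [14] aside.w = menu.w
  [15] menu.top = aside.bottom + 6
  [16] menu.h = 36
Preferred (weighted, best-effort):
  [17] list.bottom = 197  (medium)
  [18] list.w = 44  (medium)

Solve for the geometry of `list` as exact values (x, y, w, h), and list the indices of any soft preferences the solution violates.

list = (x=36, y=16, w=74, h=181)
violated soft preferences: 18

1. list.x = 36  [list.left = panel.left + 6]
2. list.y = 16  [list.top = panel.top + 6]
3. list.h = 181  [panel.bottom = list.bottom + 6]
4. list.w = 74  [aside.left = list.right + 6]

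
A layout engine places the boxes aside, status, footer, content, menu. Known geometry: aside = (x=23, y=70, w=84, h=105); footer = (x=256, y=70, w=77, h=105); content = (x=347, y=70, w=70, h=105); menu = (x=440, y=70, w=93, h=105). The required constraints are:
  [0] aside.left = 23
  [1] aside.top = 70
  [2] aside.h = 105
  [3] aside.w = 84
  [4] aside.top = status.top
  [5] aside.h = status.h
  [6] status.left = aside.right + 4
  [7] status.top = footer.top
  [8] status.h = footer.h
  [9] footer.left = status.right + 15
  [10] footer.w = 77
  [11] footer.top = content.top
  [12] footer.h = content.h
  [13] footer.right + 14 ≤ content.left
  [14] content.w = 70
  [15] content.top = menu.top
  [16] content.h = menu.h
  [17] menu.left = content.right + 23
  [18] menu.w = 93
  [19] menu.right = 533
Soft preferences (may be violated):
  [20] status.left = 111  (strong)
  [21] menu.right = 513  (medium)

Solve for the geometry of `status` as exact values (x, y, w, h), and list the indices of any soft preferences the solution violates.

status = (x=111, y=70, w=130, h=105)
violated soft preferences: 21

1. status.y = 70  [aside.top = status.top]
2. status.h = 105  [aside.h = status.h]
3. status.x = 111  [status.left = aside.right + 4]
4. status.w = 130  [footer.left = status.right + 15]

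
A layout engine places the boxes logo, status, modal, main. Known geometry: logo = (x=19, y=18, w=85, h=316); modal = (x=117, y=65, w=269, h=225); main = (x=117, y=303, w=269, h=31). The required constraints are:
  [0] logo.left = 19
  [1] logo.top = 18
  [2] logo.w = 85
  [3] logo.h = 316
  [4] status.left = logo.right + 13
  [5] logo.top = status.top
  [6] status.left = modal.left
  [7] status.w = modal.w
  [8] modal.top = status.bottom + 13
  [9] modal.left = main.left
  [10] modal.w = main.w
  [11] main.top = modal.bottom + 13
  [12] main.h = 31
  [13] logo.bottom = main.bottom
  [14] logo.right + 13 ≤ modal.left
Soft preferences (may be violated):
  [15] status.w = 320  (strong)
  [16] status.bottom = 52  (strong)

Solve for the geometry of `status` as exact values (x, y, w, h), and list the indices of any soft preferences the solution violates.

1. status.x = 117  [status.left = logo.right + 13]
2. status.y = 18  [logo.top = status.top]
3. status.w = 269  [status.w = modal.w]
4. status.h = 34  [modal.top = status.bottom + 13]

status = (x=117, y=18, w=269, h=34)
violated soft preferences: 15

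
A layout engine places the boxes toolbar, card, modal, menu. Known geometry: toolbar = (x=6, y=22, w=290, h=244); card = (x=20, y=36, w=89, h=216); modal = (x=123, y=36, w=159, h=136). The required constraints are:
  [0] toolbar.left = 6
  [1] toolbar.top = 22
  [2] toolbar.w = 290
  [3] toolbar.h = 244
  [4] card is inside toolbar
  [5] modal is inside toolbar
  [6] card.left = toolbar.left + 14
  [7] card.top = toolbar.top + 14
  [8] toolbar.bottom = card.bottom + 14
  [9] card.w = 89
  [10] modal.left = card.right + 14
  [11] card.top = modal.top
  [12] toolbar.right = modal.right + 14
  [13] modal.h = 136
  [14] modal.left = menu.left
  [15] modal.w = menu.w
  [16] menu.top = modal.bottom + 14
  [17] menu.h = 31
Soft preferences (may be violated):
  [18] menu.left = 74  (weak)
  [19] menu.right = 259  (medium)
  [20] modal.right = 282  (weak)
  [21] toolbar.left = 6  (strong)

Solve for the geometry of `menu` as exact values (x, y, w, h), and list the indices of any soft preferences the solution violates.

menu = (x=123, y=186, w=159, h=31)
violated soft preferences: 18, 19

1. menu.x = 123  [modal.left = menu.left]
2. menu.w = 159  [modal.w = menu.w]
3. menu.y = 186  [menu.top = modal.bottom + 14]
4. menu.h = 31  [menu.h = 31]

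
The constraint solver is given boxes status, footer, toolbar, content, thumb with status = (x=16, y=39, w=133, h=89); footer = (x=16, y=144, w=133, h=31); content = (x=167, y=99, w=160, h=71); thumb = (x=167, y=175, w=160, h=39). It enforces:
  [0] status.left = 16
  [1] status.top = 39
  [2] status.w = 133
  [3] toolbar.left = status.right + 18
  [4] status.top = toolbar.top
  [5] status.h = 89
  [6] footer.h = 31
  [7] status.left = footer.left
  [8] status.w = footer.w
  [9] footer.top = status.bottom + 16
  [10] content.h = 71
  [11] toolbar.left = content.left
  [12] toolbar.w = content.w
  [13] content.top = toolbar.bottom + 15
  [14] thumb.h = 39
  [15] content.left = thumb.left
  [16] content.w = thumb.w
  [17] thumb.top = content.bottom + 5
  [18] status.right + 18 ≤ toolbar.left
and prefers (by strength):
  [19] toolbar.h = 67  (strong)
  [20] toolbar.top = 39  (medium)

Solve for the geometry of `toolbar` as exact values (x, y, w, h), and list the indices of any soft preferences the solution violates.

1. toolbar.x = 167  [toolbar.left = status.right + 18]
2. toolbar.y = 39  [status.top = toolbar.top]
3. toolbar.w = 160  [toolbar.w = content.w]
4. toolbar.h = 45  [content.top = toolbar.bottom + 15]

toolbar = (x=167, y=39, w=160, h=45)
violated soft preferences: 19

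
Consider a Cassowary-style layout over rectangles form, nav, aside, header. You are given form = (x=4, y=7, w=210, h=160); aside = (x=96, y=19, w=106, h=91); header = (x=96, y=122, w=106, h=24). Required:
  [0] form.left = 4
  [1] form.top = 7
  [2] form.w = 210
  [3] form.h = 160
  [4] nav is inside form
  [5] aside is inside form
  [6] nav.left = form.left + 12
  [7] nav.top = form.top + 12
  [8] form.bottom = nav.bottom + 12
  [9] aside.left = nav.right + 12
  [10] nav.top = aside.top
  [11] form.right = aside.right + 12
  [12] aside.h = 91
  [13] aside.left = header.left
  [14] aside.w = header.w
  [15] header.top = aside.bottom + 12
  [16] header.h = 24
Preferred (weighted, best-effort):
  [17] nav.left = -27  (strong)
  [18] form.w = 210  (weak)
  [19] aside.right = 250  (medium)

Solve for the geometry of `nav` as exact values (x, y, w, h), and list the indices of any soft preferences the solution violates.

1. nav.x = 16  [nav.left = form.left + 12]
2. nav.y = 19  [nav.top = form.top + 12]
3. nav.h = 136  [form.bottom = nav.bottom + 12]
4. nav.w = 68  [aside.left = nav.right + 12]

nav = (x=16, y=19, w=68, h=136)
violated soft preferences: 17, 19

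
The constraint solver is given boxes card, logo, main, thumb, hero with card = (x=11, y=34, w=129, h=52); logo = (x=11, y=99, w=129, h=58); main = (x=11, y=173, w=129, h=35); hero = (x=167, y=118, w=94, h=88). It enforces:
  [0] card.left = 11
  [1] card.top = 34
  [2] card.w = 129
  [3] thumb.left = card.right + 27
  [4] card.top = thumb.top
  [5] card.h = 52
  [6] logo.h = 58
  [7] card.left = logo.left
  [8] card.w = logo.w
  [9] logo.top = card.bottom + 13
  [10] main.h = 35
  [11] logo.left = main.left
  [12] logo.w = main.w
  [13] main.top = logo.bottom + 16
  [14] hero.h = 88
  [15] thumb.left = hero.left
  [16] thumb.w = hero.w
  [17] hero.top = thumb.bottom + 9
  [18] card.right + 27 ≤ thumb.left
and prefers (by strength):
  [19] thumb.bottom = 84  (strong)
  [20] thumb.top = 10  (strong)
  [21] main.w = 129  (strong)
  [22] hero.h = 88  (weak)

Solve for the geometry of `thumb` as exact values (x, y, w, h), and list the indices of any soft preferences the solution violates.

thumb = (x=167, y=34, w=94, h=75)
violated soft preferences: 19, 20

1. thumb.x = 167  [thumb.left = card.right + 27]
2. thumb.y = 34  [card.top = thumb.top]
3. thumb.w = 94  [thumb.w = hero.w]
4. thumb.h = 75  [hero.top = thumb.bottom + 9]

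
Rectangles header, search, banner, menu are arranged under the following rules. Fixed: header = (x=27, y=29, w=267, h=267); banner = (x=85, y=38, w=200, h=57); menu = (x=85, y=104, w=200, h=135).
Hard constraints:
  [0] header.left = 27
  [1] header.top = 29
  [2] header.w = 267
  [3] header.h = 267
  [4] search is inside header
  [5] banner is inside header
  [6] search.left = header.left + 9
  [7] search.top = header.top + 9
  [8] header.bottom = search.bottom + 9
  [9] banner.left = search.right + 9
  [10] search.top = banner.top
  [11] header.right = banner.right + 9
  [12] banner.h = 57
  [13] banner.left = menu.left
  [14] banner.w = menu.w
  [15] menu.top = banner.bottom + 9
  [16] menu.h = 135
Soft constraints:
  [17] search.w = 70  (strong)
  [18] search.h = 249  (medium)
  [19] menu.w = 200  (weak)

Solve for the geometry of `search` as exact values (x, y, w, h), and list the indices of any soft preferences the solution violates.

search = (x=36, y=38, w=40, h=249)
violated soft preferences: 17

1. search.x = 36  [search.left = header.left + 9]
2. search.y = 38  [search.top = header.top + 9]
3. search.h = 249  [header.bottom = search.bottom + 9]
4. search.w = 40  [banner.left = search.right + 9]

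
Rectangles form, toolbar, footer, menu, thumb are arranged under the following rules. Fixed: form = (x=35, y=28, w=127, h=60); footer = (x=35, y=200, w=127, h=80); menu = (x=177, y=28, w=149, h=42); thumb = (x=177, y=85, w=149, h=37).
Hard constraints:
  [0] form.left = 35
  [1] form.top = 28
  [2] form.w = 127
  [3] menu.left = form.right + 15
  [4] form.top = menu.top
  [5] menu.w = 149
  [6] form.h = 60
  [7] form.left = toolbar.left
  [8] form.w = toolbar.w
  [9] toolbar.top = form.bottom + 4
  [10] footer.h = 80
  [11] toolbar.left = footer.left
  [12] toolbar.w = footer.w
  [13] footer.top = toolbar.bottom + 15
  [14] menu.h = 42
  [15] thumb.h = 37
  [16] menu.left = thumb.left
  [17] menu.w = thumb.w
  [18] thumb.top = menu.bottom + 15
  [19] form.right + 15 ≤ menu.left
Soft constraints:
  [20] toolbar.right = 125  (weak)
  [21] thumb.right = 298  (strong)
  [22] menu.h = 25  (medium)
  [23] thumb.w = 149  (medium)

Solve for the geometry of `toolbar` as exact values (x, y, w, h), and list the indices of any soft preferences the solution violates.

toolbar = (x=35, y=92, w=127, h=93)
violated soft preferences: 20, 21, 22

1. toolbar.x = 35  [form.left = toolbar.left]
2. toolbar.w = 127  [form.w = toolbar.w]
3. toolbar.y = 92  [toolbar.top = form.bottom + 4]
4. toolbar.h = 93  [footer.top = toolbar.bottom + 15]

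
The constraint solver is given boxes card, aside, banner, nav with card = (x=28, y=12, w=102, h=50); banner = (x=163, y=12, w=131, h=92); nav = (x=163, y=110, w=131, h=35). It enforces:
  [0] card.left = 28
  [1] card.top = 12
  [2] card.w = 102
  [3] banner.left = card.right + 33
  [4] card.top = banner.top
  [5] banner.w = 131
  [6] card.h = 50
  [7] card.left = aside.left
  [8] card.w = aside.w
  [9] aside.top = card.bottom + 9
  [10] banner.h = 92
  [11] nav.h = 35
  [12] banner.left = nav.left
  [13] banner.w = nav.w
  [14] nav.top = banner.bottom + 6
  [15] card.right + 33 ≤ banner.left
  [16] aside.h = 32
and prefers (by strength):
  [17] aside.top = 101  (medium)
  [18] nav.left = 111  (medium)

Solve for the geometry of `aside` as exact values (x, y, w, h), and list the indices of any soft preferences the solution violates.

1. aside.x = 28  [card.left = aside.left]
2. aside.w = 102  [card.w = aside.w]
3. aside.y = 71  [aside.top = card.bottom + 9]
4. aside.h = 32  [aside.h = 32]

aside = (x=28, y=71, w=102, h=32)
violated soft preferences: 17, 18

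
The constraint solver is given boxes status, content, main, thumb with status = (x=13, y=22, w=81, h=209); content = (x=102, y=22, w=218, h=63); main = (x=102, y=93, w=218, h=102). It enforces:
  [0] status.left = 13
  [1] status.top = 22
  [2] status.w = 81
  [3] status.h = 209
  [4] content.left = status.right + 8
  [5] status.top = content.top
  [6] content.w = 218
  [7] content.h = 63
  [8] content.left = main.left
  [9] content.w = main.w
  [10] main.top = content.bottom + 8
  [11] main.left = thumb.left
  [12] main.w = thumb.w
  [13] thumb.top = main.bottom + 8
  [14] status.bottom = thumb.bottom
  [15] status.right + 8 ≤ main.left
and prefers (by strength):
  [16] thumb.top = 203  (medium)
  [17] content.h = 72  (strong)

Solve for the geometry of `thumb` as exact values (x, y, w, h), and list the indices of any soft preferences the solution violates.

1. thumb.x = 102  [main.left = thumb.left]
2. thumb.w = 218  [main.w = thumb.w]
3. thumb.y = 203  [thumb.top = main.bottom + 8]
4. thumb.h = 28  [status.bottom = thumb.bottom]

thumb = (x=102, y=203, w=218, h=28)
violated soft preferences: 17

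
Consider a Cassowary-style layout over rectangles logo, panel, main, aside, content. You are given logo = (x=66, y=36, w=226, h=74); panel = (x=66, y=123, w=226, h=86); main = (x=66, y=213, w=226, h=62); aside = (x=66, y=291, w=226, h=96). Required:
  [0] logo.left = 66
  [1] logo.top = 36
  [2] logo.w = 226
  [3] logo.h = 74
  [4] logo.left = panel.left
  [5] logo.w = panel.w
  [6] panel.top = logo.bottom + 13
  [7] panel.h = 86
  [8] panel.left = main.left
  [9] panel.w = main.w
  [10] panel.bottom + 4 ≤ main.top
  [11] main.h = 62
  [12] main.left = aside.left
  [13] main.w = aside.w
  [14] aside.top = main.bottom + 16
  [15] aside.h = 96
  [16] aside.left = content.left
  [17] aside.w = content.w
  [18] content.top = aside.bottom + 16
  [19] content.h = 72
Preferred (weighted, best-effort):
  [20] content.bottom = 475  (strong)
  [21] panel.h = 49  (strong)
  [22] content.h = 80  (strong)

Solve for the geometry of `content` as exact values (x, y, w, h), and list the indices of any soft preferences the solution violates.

content = (x=66, y=403, w=226, h=72)
violated soft preferences: 21, 22

1. content.x = 66  [aside.left = content.left]
2. content.w = 226  [aside.w = content.w]
3. content.y = 403  [content.top = aside.bottom + 16]
4. content.h = 72  [content.h = 72]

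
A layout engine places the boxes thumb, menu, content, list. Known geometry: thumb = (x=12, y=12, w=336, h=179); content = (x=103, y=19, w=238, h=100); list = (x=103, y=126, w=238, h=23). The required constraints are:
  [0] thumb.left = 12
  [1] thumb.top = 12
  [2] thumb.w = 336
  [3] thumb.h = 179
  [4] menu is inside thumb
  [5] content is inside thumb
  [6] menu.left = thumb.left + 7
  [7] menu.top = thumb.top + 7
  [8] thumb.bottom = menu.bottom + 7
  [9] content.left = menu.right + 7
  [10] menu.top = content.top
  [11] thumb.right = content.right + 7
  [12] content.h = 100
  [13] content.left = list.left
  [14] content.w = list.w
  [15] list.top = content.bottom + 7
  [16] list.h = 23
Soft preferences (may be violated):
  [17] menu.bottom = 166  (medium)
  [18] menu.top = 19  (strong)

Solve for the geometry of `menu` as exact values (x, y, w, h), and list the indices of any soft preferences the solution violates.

1. menu.x = 19  [menu.left = thumb.left + 7]
2. menu.y = 19  [menu.top = thumb.top + 7]
3. menu.h = 165  [thumb.bottom = menu.bottom + 7]
4. menu.w = 77  [content.left = menu.right + 7]

menu = (x=19, y=19, w=77, h=165)
violated soft preferences: 17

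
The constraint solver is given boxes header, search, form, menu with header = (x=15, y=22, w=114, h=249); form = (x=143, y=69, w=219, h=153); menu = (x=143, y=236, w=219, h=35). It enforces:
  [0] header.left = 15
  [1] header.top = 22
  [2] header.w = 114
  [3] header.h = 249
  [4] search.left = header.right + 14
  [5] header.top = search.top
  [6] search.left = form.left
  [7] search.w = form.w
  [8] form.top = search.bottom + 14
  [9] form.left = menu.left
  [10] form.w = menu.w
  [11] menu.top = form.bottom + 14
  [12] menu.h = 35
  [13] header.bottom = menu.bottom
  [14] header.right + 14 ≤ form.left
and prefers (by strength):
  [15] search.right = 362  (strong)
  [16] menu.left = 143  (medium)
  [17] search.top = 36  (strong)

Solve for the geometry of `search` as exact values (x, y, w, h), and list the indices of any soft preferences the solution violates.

search = (x=143, y=22, w=219, h=33)
violated soft preferences: 17

1. search.x = 143  [search.left = header.right + 14]
2. search.y = 22  [header.top = search.top]
3. search.w = 219  [search.w = form.w]
4. search.h = 33  [form.top = search.bottom + 14]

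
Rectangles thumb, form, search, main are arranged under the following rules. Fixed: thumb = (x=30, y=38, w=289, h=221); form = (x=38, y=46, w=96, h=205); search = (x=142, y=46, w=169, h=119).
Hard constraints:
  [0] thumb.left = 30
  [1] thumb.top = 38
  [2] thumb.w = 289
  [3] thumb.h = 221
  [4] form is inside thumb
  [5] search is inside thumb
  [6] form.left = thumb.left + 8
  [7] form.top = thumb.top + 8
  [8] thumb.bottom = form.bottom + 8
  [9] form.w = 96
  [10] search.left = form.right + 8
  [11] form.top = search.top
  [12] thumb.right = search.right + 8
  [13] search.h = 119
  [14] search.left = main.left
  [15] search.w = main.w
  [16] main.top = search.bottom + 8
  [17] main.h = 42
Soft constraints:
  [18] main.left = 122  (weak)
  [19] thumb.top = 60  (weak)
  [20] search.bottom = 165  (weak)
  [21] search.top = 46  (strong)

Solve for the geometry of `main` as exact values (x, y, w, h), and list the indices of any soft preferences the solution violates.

1. main.x = 142  [search.left = main.left]
2. main.w = 169  [search.w = main.w]
3. main.y = 173  [main.top = search.bottom + 8]
4. main.h = 42  [main.h = 42]

main = (x=142, y=173, w=169, h=42)
violated soft preferences: 18, 19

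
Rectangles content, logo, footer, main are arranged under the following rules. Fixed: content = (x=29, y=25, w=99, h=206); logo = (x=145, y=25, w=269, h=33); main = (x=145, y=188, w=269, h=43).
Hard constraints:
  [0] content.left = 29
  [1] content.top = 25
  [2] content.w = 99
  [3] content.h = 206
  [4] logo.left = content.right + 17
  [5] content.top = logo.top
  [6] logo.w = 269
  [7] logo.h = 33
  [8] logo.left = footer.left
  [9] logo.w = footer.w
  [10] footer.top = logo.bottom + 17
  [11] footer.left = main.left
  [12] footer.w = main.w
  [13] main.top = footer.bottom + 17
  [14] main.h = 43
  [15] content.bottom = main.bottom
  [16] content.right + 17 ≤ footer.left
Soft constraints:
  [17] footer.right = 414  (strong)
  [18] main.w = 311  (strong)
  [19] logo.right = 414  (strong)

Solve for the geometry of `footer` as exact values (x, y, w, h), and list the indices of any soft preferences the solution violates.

1. footer.x = 145  [logo.left = footer.left]
2. footer.w = 269  [logo.w = footer.w]
3. footer.y = 75  [footer.top = logo.bottom + 17]
4. footer.h = 96  [main.top = footer.bottom + 17]

footer = (x=145, y=75, w=269, h=96)
violated soft preferences: 18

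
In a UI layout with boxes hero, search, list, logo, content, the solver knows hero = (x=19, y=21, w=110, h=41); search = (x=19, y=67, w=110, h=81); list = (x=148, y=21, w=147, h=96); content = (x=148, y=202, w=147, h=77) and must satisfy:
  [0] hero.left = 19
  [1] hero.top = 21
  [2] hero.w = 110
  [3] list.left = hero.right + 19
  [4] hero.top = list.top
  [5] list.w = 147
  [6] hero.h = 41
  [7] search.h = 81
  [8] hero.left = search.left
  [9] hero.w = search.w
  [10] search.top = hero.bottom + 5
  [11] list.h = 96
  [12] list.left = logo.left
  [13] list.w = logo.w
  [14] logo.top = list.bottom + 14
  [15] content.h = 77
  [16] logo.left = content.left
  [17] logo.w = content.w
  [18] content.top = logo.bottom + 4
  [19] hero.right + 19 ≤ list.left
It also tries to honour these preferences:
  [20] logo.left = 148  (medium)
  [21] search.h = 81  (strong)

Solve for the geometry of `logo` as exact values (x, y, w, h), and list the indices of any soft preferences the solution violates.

1. logo.x = 148  [list.left = logo.left]
2. logo.w = 147  [list.w = logo.w]
3. logo.y = 131  [logo.top = list.bottom + 14]
4. logo.h = 67  [content.top = logo.bottom + 4]

logo = (x=148, y=131, w=147, h=67)
violated soft preferences: none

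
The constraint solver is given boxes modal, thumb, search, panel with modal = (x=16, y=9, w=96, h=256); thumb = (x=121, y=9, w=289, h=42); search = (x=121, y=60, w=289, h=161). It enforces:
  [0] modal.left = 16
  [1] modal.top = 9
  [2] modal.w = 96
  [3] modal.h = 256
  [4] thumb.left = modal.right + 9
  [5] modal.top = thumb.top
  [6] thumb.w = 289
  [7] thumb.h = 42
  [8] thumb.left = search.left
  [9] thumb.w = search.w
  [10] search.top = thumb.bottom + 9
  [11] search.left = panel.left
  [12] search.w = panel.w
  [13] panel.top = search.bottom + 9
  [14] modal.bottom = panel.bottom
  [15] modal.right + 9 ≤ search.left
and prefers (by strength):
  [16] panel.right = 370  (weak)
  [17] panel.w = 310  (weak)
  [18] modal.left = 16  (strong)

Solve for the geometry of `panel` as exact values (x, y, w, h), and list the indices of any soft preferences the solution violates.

1. panel.x = 121  [search.left = panel.left]
2. panel.w = 289  [search.w = panel.w]
3. panel.y = 230  [panel.top = search.bottom + 9]
4. panel.h = 35  [modal.bottom = panel.bottom]

panel = (x=121, y=230, w=289, h=35)
violated soft preferences: 16, 17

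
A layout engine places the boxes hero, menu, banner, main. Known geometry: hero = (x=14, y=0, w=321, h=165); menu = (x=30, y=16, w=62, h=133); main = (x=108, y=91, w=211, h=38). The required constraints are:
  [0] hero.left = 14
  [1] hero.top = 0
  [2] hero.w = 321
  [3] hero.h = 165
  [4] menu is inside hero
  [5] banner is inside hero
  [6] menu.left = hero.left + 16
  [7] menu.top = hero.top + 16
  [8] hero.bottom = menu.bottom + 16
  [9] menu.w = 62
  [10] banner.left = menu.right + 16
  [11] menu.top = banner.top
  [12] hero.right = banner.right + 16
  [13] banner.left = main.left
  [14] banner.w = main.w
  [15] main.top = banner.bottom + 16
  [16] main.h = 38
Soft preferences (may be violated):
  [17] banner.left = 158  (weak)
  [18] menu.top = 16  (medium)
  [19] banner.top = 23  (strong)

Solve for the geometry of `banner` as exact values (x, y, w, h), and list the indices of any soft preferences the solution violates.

banner = (x=108, y=16, w=211, h=59)
violated soft preferences: 17, 19

1. banner.x = 108  [banner.left = menu.right + 16]
2. banner.y = 16  [menu.top = banner.top]
3. banner.w = 211  [hero.right = banner.right + 16]
4. banner.h = 59  [main.top = banner.bottom + 16]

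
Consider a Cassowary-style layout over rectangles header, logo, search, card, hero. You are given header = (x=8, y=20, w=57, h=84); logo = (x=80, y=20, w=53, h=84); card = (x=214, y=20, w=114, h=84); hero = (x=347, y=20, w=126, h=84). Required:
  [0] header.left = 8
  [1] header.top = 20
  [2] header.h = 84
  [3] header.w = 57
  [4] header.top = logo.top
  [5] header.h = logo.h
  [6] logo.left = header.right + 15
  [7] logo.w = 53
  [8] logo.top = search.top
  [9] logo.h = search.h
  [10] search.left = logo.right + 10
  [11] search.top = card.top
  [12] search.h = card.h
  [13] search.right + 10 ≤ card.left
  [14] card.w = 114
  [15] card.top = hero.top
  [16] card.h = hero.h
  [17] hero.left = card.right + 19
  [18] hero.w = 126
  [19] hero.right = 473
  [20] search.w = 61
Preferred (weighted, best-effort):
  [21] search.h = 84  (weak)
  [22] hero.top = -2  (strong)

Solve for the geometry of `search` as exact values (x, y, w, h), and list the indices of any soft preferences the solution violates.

search = (x=143, y=20, w=61, h=84)
violated soft preferences: 22

1. search.y = 20  [logo.top = search.top]
2. search.h = 84  [logo.h = search.h]
3. search.x = 143  [search.left = logo.right + 10]
4. search.w = 61  [search.w = 61]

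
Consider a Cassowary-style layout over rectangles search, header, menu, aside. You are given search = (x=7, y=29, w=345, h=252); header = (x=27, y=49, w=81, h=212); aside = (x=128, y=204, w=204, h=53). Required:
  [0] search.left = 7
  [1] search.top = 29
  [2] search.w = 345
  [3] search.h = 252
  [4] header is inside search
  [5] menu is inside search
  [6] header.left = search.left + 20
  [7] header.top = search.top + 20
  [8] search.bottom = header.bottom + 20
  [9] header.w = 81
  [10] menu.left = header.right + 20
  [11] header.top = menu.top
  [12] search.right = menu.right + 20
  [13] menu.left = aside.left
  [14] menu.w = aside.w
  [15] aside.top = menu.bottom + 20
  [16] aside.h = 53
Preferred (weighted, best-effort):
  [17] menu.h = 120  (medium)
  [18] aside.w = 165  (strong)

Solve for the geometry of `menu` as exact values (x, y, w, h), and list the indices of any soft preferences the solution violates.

1. menu.x = 128  [menu.left = header.right + 20]
2. menu.y = 49  [header.top = menu.top]
3. menu.w = 204  [search.right = menu.right + 20]
4. menu.h = 135  [aside.top = menu.bottom + 20]

menu = (x=128, y=49, w=204, h=135)
violated soft preferences: 17, 18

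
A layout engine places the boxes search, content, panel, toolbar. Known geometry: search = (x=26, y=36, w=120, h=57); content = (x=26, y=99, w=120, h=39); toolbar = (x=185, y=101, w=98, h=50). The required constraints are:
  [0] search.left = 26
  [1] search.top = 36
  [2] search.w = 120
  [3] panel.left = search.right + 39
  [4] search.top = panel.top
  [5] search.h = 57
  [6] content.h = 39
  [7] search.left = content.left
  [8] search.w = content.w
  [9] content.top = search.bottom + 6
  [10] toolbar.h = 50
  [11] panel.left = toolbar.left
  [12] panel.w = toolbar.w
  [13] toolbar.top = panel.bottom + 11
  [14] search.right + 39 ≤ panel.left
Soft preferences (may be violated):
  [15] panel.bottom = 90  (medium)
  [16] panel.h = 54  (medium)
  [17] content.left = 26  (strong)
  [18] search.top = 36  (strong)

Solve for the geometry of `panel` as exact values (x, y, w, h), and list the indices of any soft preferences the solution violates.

1. panel.x = 185  [panel.left = search.right + 39]
2. panel.y = 36  [search.top = panel.top]
3. panel.w = 98  [panel.w = toolbar.w]
4. panel.h = 54  [toolbar.top = panel.bottom + 11]

panel = (x=185, y=36, w=98, h=54)
violated soft preferences: none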